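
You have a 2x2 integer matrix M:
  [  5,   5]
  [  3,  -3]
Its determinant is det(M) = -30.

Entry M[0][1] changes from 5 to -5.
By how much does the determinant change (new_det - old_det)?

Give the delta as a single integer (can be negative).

Answer: 30

Derivation:
Cofactor C_01 = -3
Entry delta = -5 - 5 = -10
Det delta = entry_delta * cofactor = -10 * -3 = 30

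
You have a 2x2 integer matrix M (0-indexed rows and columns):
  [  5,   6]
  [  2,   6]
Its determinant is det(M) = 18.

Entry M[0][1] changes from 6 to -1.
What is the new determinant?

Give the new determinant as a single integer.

det is linear in row 0: changing M[0][1] by delta changes det by delta * cofactor(0,1).
Cofactor C_01 = (-1)^(0+1) * minor(0,1) = -2
Entry delta = -1 - 6 = -7
Det delta = -7 * -2 = 14
New det = 18 + 14 = 32

Answer: 32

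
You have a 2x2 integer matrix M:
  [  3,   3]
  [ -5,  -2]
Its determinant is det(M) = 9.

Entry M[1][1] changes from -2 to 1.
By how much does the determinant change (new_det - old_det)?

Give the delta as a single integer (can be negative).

Answer: 9

Derivation:
Cofactor C_11 = 3
Entry delta = 1 - -2 = 3
Det delta = entry_delta * cofactor = 3 * 3 = 9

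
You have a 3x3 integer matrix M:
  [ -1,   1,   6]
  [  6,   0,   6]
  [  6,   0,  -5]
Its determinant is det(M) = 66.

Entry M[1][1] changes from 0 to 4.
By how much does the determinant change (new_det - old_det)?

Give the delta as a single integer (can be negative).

Cofactor C_11 = -31
Entry delta = 4 - 0 = 4
Det delta = entry_delta * cofactor = 4 * -31 = -124

Answer: -124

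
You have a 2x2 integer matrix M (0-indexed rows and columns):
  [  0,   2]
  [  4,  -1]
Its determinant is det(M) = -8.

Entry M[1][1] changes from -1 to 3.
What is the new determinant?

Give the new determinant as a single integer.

Answer: -8

Derivation:
det is linear in row 1: changing M[1][1] by delta changes det by delta * cofactor(1,1).
Cofactor C_11 = (-1)^(1+1) * minor(1,1) = 0
Entry delta = 3 - -1 = 4
Det delta = 4 * 0 = 0
New det = -8 + 0 = -8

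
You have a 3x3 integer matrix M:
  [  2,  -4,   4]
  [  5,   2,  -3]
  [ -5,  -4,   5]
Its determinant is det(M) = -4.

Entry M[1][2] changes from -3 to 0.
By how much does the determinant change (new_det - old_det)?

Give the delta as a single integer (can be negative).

Cofactor C_12 = 28
Entry delta = 0 - -3 = 3
Det delta = entry_delta * cofactor = 3 * 28 = 84

Answer: 84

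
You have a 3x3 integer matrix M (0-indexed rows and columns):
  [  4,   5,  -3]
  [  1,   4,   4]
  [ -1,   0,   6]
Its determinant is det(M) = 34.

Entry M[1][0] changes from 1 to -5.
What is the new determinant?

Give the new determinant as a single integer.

Answer: 214

Derivation:
det is linear in row 1: changing M[1][0] by delta changes det by delta * cofactor(1,0).
Cofactor C_10 = (-1)^(1+0) * minor(1,0) = -30
Entry delta = -5 - 1 = -6
Det delta = -6 * -30 = 180
New det = 34 + 180 = 214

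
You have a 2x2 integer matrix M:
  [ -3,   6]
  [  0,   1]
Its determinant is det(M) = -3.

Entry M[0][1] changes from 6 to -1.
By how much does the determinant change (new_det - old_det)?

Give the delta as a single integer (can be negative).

Answer: 0

Derivation:
Cofactor C_01 = 0
Entry delta = -1 - 6 = -7
Det delta = entry_delta * cofactor = -7 * 0 = 0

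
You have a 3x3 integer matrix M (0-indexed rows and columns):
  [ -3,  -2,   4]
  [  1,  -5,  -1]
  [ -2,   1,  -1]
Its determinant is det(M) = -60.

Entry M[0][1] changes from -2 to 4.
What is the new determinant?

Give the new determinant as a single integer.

Answer: -42

Derivation:
det is linear in row 0: changing M[0][1] by delta changes det by delta * cofactor(0,1).
Cofactor C_01 = (-1)^(0+1) * minor(0,1) = 3
Entry delta = 4 - -2 = 6
Det delta = 6 * 3 = 18
New det = -60 + 18 = -42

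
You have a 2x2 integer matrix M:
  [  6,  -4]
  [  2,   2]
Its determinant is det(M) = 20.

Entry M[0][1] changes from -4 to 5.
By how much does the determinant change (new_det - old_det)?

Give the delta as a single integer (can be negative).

Cofactor C_01 = -2
Entry delta = 5 - -4 = 9
Det delta = entry_delta * cofactor = 9 * -2 = -18

Answer: -18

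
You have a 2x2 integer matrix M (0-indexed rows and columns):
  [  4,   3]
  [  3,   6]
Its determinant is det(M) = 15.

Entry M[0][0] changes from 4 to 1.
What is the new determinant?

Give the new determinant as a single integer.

det is linear in row 0: changing M[0][0] by delta changes det by delta * cofactor(0,0).
Cofactor C_00 = (-1)^(0+0) * minor(0,0) = 6
Entry delta = 1 - 4 = -3
Det delta = -3 * 6 = -18
New det = 15 + -18 = -3

Answer: -3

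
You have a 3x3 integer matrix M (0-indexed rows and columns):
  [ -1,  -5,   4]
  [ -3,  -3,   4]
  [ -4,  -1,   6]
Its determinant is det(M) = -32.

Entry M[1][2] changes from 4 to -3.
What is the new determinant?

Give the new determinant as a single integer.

det is linear in row 1: changing M[1][2] by delta changes det by delta * cofactor(1,2).
Cofactor C_12 = (-1)^(1+2) * minor(1,2) = 19
Entry delta = -3 - 4 = -7
Det delta = -7 * 19 = -133
New det = -32 + -133 = -165

Answer: -165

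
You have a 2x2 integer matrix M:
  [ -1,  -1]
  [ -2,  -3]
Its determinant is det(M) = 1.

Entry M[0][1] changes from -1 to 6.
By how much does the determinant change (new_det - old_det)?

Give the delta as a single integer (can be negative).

Answer: 14

Derivation:
Cofactor C_01 = 2
Entry delta = 6 - -1 = 7
Det delta = entry_delta * cofactor = 7 * 2 = 14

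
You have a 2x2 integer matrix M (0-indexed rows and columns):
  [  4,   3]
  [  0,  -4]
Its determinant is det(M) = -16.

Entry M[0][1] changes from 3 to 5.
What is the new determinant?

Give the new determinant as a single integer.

Answer: -16

Derivation:
det is linear in row 0: changing M[0][1] by delta changes det by delta * cofactor(0,1).
Cofactor C_01 = (-1)^(0+1) * minor(0,1) = 0
Entry delta = 5 - 3 = 2
Det delta = 2 * 0 = 0
New det = -16 + 0 = -16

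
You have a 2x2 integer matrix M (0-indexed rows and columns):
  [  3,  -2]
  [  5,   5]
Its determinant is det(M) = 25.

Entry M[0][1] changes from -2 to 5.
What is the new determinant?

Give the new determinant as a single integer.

Answer: -10

Derivation:
det is linear in row 0: changing M[0][1] by delta changes det by delta * cofactor(0,1).
Cofactor C_01 = (-1)^(0+1) * minor(0,1) = -5
Entry delta = 5 - -2 = 7
Det delta = 7 * -5 = -35
New det = 25 + -35 = -10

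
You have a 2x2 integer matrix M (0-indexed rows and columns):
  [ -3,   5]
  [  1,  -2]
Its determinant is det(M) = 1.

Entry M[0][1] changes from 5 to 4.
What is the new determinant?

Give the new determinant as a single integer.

det is linear in row 0: changing M[0][1] by delta changes det by delta * cofactor(0,1).
Cofactor C_01 = (-1)^(0+1) * minor(0,1) = -1
Entry delta = 4 - 5 = -1
Det delta = -1 * -1 = 1
New det = 1 + 1 = 2

Answer: 2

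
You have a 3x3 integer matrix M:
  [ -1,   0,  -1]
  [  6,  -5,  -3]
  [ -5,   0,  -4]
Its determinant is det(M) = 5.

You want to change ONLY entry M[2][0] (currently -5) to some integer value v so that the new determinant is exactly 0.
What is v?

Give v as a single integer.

det is linear in entry M[2][0]: det = old_det + (v - -5) * C_20
Cofactor C_20 = -5
Want det = 0: 5 + (v - -5) * -5 = 0
  (v - -5) = -5 / -5 = 1
  v = -5 + (1) = -4

Answer: -4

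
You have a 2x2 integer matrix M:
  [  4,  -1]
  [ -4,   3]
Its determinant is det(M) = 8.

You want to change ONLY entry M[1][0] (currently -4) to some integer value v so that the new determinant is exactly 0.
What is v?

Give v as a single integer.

det is linear in entry M[1][0]: det = old_det + (v - -4) * C_10
Cofactor C_10 = 1
Want det = 0: 8 + (v - -4) * 1 = 0
  (v - -4) = -8 / 1 = -8
  v = -4 + (-8) = -12

Answer: -12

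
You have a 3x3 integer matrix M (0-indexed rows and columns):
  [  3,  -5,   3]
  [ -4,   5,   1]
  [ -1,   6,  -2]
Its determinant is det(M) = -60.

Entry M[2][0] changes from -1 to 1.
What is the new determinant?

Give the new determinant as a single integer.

Answer: -100

Derivation:
det is linear in row 2: changing M[2][0] by delta changes det by delta * cofactor(2,0).
Cofactor C_20 = (-1)^(2+0) * minor(2,0) = -20
Entry delta = 1 - -1 = 2
Det delta = 2 * -20 = -40
New det = -60 + -40 = -100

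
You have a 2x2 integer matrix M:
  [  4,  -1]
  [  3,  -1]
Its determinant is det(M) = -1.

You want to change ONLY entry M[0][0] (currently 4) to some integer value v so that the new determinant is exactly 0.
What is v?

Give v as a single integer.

det is linear in entry M[0][0]: det = old_det + (v - 4) * C_00
Cofactor C_00 = -1
Want det = 0: -1 + (v - 4) * -1 = 0
  (v - 4) = 1 / -1 = -1
  v = 4 + (-1) = 3

Answer: 3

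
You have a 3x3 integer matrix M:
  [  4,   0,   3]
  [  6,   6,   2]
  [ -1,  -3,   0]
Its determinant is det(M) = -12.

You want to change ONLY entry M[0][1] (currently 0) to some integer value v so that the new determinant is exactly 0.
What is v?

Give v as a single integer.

det is linear in entry M[0][1]: det = old_det + (v - 0) * C_01
Cofactor C_01 = -2
Want det = 0: -12 + (v - 0) * -2 = 0
  (v - 0) = 12 / -2 = -6
  v = 0 + (-6) = -6

Answer: -6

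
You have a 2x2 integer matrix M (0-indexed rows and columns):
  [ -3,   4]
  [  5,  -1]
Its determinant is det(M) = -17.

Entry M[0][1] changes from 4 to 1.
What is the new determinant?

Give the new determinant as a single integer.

det is linear in row 0: changing M[0][1] by delta changes det by delta * cofactor(0,1).
Cofactor C_01 = (-1)^(0+1) * minor(0,1) = -5
Entry delta = 1 - 4 = -3
Det delta = -3 * -5 = 15
New det = -17 + 15 = -2

Answer: -2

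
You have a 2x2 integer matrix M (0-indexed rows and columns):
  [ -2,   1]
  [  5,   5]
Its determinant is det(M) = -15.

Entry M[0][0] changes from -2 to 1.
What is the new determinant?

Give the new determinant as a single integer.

det is linear in row 0: changing M[0][0] by delta changes det by delta * cofactor(0,0).
Cofactor C_00 = (-1)^(0+0) * minor(0,0) = 5
Entry delta = 1 - -2 = 3
Det delta = 3 * 5 = 15
New det = -15 + 15 = 0

Answer: 0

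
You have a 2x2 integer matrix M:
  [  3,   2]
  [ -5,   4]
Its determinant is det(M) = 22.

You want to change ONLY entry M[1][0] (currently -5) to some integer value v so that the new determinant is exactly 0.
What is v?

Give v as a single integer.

det is linear in entry M[1][0]: det = old_det + (v - -5) * C_10
Cofactor C_10 = -2
Want det = 0: 22 + (v - -5) * -2 = 0
  (v - -5) = -22 / -2 = 11
  v = -5 + (11) = 6

Answer: 6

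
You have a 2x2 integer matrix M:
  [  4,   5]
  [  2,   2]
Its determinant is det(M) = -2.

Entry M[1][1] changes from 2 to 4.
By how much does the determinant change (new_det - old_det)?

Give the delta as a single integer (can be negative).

Answer: 8

Derivation:
Cofactor C_11 = 4
Entry delta = 4 - 2 = 2
Det delta = entry_delta * cofactor = 2 * 4 = 8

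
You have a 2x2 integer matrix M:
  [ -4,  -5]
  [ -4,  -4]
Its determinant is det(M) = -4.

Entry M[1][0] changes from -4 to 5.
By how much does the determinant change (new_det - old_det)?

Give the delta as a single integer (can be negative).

Cofactor C_10 = 5
Entry delta = 5 - -4 = 9
Det delta = entry_delta * cofactor = 9 * 5 = 45

Answer: 45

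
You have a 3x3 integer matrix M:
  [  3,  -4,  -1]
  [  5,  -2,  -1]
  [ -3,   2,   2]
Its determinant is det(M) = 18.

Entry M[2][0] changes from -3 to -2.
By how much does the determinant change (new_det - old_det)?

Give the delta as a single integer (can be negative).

Answer: 2

Derivation:
Cofactor C_20 = 2
Entry delta = -2 - -3 = 1
Det delta = entry_delta * cofactor = 1 * 2 = 2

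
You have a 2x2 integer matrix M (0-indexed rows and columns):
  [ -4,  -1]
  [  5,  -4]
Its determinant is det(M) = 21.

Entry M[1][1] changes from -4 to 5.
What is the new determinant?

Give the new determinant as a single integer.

det is linear in row 1: changing M[1][1] by delta changes det by delta * cofactor(1,1).
Cofactor C_11 = (-1)^(1+1) * minor(1,1) = -4
Entry delta = 5 - -4 = 9
Det delta = 9 * -4 = -36
New det = 21 + -36 = -15

Answer: -15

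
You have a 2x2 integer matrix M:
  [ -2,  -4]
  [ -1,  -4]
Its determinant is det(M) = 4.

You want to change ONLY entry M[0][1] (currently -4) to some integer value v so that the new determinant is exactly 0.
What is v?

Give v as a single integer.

det is linear in entry M[0][1]: det = old_det + (v - -4) * C_01
Cofactor C_01 = 1
Want det = 0: 4 + (v - -4) * 1 = 0
  (v - -4) = -4 / 1 = -4
  v = -4 + (-4) = -8

Answer: -8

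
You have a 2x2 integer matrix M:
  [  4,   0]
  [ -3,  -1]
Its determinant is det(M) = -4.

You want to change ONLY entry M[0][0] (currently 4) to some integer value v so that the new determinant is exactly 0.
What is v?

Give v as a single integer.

Answer: 0

Derivation:
det is linear in entry M[0][0]: det = old_det + (v - 4) * C_00
Cofactor C_00 = -1
Want det = 0: -4 + (v - 4) * -1 = 0
  (v - 4) = 4 / -1 = -4
  v = 4 + (-4) = 0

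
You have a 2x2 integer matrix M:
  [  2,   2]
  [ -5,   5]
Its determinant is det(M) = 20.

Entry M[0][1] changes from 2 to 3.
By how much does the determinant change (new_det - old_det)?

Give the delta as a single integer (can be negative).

Answer: 5

Derivation:
Cofactor C_01 = 5
Entry delta = 3 - 2 = 1
Det delta = entry_delta * cofactor = 1 * 5 = 5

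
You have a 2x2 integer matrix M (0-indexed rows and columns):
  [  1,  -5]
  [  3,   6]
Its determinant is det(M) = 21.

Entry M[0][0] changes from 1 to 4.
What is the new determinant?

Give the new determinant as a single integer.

det is linear in row 0: changing M[0][0] by delta changes det by delta * cofactor(0,0).
Cofactor C_00 = (-1)^(0+0) * minor(0,0) = 6
Entry delta = 4 - 1 = 3
Det delta = 3 * 6 = 18
New det = 21 + 18 = 39

Answer: 39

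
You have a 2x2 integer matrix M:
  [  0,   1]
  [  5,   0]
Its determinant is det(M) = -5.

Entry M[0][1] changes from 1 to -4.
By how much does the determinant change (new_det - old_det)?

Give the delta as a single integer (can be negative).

Cofactor C_01 = -5
Entry delta = -4 - 1 = -5
Det delta = entry_delta * cofactor = -5 * -5 = 25

Answer: 25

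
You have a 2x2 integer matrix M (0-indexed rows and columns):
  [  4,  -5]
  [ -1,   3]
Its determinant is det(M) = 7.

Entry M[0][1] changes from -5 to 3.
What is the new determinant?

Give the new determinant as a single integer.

det is linear in row 0: changing M[0][1] by delta changes det by delta * cofactor(0,1).
Cofactor C_01 = (-1)^(0+1) * minor(0,1) = 1
Entry delta = 3 - -5 = 8
Det delta = 8 * 1 = 8
New det = 7 + 8 = 15

Answer: 15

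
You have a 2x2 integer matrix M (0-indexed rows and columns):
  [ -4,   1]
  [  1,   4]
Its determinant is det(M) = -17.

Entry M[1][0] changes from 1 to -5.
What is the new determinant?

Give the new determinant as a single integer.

Answer: -11

Derivation:
det is linear in row 1: changing M[1][0] by delta changes det by delta * cofactor(1,0).
Cofactor C_10 = (-1)^(1+0) * minor(1,0) = -1
Entry delta = -5 - 1 = -6
Det delta = -6 * -1 = 6
New det = -17 + 6 = -11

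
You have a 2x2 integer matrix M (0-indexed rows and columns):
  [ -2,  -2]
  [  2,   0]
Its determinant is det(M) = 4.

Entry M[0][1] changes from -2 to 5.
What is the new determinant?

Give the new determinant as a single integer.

Answer: -10

Derivation:
det is linear in row 0: changing M[0][1] by delta changes det by delta * cofactor(0,1).
Cofactor C_01 = (-1)^(0+1) * minor(0,1) = -2
Entry delta = 5 - -2 = 7
Det delta = 7 * -2 = -14
New det = 4 + -14 = -10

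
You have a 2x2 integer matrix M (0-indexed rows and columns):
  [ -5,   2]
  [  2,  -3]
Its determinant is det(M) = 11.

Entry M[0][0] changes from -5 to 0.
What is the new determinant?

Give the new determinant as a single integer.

Answer: -4

Derivation:
det is linear in row 0: changing M[0][0] by delta changes det by delta * cofactor(0,0).
Cofactor C_00 = (-1)^(0+0) * minor(0,0) = -3
Entry delta = 0 - -5 = 5
Det delta = 5 * -3 = -15
New det = 11 + -15 = -4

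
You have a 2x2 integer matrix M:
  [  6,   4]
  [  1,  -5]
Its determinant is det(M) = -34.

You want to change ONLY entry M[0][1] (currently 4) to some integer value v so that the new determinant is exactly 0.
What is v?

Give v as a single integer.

det is linear in entry M[0][1]: det = old_det + (v - 4) * C_01
Cofactor C_01 = -1
Want det = 0: -34 + (v - 4) * -1 = 0
  (v - 4) = 34 / -1 = -34
  v = 4 + (-34) = -30

Answer: -30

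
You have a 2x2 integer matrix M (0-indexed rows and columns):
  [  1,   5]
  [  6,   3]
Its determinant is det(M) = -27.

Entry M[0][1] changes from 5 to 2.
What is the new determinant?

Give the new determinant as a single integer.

Answer: -9

Derivation:
det is linear in row 0: changing M[0][1] by delta changes det by delta * cofactor(0,1).
Cofactor C_01 = (-1)^(0+1) * minor(0,1) = -6
Entry delta = 2 - 5 = -3
Det delta = -3 * -6 = 18
New det = -27 + 18 = -9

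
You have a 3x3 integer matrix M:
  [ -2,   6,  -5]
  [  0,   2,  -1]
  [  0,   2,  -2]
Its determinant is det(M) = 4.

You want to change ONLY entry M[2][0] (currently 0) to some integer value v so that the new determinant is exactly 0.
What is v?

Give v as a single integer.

Answer: -1

Derivation:
det is linear in entry M[2][0]: det = old_det + (v - 0) * C_20
Cofactor C_20 = 4
Want det = 0: 4 + (v - 0) * 4 = 0
  (v - 0) = -4 / 4 = -1
  v = 0 + (-1) = -1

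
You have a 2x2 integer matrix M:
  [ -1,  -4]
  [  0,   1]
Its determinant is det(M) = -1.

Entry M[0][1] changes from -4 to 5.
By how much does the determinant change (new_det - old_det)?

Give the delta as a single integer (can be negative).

Answer: 0

Derivation:
Cofactor C_01 = 0
Entry delta = 5 - -4 = 9
Det delta = entry_delta * cofactor = 9 * 0 = 0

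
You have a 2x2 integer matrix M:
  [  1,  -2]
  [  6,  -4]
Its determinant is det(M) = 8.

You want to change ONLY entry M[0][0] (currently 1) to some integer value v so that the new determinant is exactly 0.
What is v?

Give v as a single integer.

det is linear in entry M[0][0]: det = old_det + (v - 1) * C_00
Cofactor C_00 = -4
Want det = 0: 8 + (v - 1) * -4 = 0
  (v - 1) = -8 / -4 = 2
  v = 1 + (2) = 3

Answer: 3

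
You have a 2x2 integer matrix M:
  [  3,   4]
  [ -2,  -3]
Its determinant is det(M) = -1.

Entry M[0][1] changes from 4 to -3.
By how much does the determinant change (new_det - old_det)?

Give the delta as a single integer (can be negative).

Cofactor C_01 = 2
Entry delta = -3 - 4 = -7
Det delta = entry_delta * cofactor = -7 * 2 = -14

Answer: -14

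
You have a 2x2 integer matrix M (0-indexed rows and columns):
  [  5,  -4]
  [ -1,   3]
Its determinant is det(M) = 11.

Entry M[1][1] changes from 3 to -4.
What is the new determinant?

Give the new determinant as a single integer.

Answer: -24

Derivation:
det is linear in row 1: changing M[1][1] by delta changes det by delta * cofactor(1,1).
Cofactor C_11 = (-1)^(1+1) * minor(1,1) = 5
Entry delta = -4 - 3 = -7
Det delta = -7 * 5 = -35
New det = 11 + -35 = -24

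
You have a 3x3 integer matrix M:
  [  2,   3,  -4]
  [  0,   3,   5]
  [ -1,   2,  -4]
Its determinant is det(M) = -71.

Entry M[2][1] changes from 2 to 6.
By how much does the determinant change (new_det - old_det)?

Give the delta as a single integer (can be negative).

Cofactor C_21 = -10
Entry delta = 6 - 2 = 4
Det delta = entry_delta * cofactor = 4 * -10 = -40

Answer: -40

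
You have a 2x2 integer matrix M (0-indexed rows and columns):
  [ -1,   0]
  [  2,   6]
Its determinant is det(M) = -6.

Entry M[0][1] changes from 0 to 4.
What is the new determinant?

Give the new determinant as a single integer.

Answer: -14

Derivation:
det is linear in row 0: changing M[0][1] by delta changes det by delta * cofactor(0,1).
Cofactor C_01 = (-1)^(0+1) * minor(0,1) = -2
Entry delta = 4 - 0 = 4
Det delta = 4 * -2 = -8
New det = -6 + -8 = -14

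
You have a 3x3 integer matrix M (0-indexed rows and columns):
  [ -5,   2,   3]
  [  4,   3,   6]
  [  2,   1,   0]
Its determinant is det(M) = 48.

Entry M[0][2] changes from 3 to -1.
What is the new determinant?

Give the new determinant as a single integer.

det is linear in row 0: changing M[0][2] by delta changes det by delta * cofactor(0,2).
Cofactor C_02 = (-1)^(0+2) * minor(0,2) = -2
Entry delta = -1 - 3 = -4
Det delta = -4 * -2 = 8
New det = 48 + 8 = 56

Answer: 56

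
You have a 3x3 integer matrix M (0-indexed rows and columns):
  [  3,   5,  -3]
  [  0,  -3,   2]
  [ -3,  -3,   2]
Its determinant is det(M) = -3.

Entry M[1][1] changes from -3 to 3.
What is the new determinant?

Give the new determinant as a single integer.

det is linear in row 1: changing M[1][1] by delta changes det by delta * cofactor(1,1).
Cofactor C_11 = (-1)^(1+1) * minor(1,1) = -3
Entry delta = 3 - -3 = 6
Det delta = 6 * -3 = -18
New det = -3 + -18 = -21

Answer: -21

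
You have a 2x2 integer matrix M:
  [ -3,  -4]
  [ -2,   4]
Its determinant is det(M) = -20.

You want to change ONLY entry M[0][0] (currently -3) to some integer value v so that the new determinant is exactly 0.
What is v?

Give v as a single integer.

det is linear in entry M[0][0]: det = old_det + (v - -3) * C_00
Cofactor C_00 = 4
Want det = 0: -20 + (v - -3) * 4 = 0
  (v - -3) = 20 / 4 = 5
  v = -3 + (5) = 2

Answer: 2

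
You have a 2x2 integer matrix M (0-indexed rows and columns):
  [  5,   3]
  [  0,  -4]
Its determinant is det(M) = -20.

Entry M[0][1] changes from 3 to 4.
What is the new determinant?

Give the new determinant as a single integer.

Answer: -20

Derivation:
det is linear in row 0: changing M[0][1] by delta changes det by delta * cofactor(0,1).
Cofactor C_01 = (-1)^(0+1) * minor(0,1) = 0
Entry delta = 4 - 3 = 1
Det delta = 1 * 0 = 0
New det = -20 + 0 = -20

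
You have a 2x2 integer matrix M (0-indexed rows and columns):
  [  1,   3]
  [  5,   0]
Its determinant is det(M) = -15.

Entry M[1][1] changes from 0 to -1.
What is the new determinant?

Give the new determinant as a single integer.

Answer: -16

Derivation:
det is linear in row 1: changing M[1][1] by delta changes det by delta * cofactor(1,1).
Cofactor C_11 = (-1)^(1+1) * minor(1,1) = 1
Entry delta = -1 - 0 = -1
Det delta = -1 * 1 = -1
New det = -15 + -1 = -16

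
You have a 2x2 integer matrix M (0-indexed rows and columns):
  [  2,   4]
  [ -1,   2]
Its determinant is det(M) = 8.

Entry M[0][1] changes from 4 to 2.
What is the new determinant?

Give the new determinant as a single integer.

Answer: 6

Derivation:
det is linear in row 0: changing M[0][1] by delta changes det by delta * cofactor(0,1).
Cofactor C_01 = (-1)^(0+1) * minor(0,1) = 1
Entry delta = 2 - 4 = -2
Det delta = -2 * 1 = -2
New det = 8 + -2 = 6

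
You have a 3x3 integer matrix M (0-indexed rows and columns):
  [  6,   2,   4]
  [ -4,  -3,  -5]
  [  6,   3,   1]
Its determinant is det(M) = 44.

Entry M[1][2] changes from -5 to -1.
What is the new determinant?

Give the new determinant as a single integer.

det is linear in row 1: changing M[1][2] by delta changes det by delta * cofactor(1,2).
Cofactor C_12 = (-1)^(1+2) * minor(1,2) = -6
Entry delta = -1 - -5 = 4
Det delta = 4 * -6 = -24
New det = 44 + -24 = 20

Answer: 20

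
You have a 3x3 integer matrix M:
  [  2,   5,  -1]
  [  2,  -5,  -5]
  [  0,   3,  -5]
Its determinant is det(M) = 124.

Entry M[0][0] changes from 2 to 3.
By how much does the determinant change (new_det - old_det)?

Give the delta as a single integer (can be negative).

Answer: 40

Derivation:
Cofactor C_00 = 40
Entry delta = 3 - 2 = 1
Det delta = entry_delta * cofactor = 1 * 40 = 40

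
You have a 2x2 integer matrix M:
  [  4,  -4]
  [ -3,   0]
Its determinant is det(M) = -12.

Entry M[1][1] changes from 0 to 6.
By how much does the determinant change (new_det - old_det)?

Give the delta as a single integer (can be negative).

Cofactor C_11 = 4
Entry delta = 6 - 0 = 6
Det delta = entry_delta * cofactor = 6 * 4 = 24

Answer: 24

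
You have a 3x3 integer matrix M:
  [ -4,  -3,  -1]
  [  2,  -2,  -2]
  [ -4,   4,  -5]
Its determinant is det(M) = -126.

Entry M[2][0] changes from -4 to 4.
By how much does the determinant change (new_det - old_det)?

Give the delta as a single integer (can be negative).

Cofactor C_20 = 4
Entry delta = 4 - -4 = 8
Det delta = entry_delta * cofactor = 8 * 4 = 32

Answer: 32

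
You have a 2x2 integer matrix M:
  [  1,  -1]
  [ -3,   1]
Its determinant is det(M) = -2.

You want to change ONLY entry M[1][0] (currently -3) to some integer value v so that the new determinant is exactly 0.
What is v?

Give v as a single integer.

det is linear in entry M[1][0]: det = old_det + (v - -3) * C_10
Cofactor C_10 = 1
Want det = 0: -2 + (v - -3) * 1 = 0
  (v - -3) = 2 / 1 = 2
  v = -3 + (2) = -1

Answer: -1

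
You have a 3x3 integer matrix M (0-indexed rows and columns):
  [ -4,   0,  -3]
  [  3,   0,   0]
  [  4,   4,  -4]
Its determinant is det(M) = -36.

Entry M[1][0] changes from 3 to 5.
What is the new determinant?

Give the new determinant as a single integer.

Answer: -60

Derivation:
det is linear in row 1: changing M[1][0] by delta changes det by delta * cofactor(1,0).
Cofactor C_10 = (-1)^(1+0) * minor(1,0) = -12
Entry delta = 5 - 3 = 2
Det delta = 2 * -12 = -24
New det = -36 + -24 = -60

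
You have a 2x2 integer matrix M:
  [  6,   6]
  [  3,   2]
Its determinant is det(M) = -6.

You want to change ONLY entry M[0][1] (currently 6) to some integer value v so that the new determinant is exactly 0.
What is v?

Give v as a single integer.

det is linear in entry M[0][1]: det = old_det + (v - 6) * C_01
Cofactor C_01 = -3
Want det = 0: -6 + (v - 6) * -3 = 0
  (v - 6) = 6 / -3 = -2
  v = 6 + (-2) = 4

Answer: 4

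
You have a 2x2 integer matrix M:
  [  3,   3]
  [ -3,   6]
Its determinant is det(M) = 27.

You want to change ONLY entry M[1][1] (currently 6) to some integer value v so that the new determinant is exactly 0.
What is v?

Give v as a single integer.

Answer: -3

Derivation:
det is linear in entry M[1][1]: det = old_det + (v - 6) * C_11
Cofactor C_11 = 3
Want det = 0: 27 + (v - 6) * 3 = 0
  (v - 6) = -27 / 3 = -9
  v = 6 + (-9) = -3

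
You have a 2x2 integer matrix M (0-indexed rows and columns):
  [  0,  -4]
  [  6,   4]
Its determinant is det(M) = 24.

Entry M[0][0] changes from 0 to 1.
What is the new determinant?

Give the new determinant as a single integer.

Answer: 28

Derivation:
det is linear in row 0: changing M[0][0] by delta changes det by delta * cofactor(0,0).
Cofactor C_00 = (-1)^(0+0) * minor(0,0) = 4
Entry delta = 1 - 0 = 1
Det delta = 1 * 4 = 4
New det = 24 + 4 = 28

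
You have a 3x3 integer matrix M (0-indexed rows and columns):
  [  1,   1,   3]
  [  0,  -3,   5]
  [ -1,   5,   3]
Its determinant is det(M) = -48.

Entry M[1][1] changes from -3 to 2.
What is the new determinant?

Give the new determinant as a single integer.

det is linear in row 1: changing M[1][1] by delta changes det by delta * cofactor(1,1).
Cofactor C_11 = (-1)^(1+1) * minor(1,1) = 6
Entry delta = 2 - -3 = 5
Det delta = 5 * 6 = 30
New det = -48 + 30 = -18

Answer: -18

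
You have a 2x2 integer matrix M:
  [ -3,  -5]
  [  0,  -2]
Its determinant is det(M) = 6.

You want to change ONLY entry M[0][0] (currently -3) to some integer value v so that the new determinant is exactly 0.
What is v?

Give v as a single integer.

det is linear in entry M[0][0]: det = old_det + (v - -3) * C_00
Cofactor C_00 = -2
Want det = 0: 6 + (v - -3) * -2 = 0
  (v - -3) = -6 / -2 = 3
  v = -3 + (3) = 0

Answer: 0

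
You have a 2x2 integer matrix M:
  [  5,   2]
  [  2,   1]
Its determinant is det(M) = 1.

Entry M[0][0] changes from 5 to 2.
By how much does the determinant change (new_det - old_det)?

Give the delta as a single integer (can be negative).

Answer: -3

Derivation:
Cofactor C_00 = 1
Entry delta = 2 - 5 = -3
Det delta = entry_delta * cofactor = -3 * 1 = -3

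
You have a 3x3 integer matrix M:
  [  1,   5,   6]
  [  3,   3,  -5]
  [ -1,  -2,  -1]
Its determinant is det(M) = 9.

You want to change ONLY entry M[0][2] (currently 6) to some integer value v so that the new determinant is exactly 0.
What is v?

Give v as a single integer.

Answer: 9

Derivation:
det is linear in entry M[0][2]: det = old_det + (v - 6) * C_02
Cofactor C_02 = -3
Want det = 0: 9 + (v - 6) * -3 = 0
  (v - 6) = -9 / -3 = 3
  v = 6 + (3) = 9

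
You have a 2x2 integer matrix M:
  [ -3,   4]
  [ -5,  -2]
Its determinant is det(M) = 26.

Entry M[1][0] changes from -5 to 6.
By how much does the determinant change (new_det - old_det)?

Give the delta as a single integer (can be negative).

Answer: -44

Derivation:
Cofactor C_10 = -4
Entry delta = 6 - -5 = 11
Det delta = entry_delta * cofactor = 11 * -4 = -44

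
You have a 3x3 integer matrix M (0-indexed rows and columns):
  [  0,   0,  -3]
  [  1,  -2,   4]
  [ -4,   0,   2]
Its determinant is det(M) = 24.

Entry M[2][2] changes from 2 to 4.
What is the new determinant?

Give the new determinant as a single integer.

det is linear in row 2: changing M[2][2] by delta changes det by delta * cofactor(2,2).
Cofactor C_22 = (-1)^(2+2) * minor(2,2) = 0
Entry delta = 4 - 2 = 2
Det delta = 2 * 0 = 0
New det = 24 + 0 = 24

Answer: 24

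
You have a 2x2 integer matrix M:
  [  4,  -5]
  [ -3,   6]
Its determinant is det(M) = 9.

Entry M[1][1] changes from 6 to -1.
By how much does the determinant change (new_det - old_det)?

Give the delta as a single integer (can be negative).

Cofactor C_11 = 4
Entry delta = -1 - 6 = -7
Det delta = entry_delta * cofactor = -7 * 4 = -28

Answer: -28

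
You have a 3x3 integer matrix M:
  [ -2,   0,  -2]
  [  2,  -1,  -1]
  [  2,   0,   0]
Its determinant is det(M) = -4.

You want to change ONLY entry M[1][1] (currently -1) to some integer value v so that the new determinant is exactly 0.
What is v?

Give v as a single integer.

det is linear in entry M[1][1]: det = old_det + (v - -1) * C_11
Cofactor C_11 = 4
Want det = 0: -4 + (v - -1) * 4 = 0
  (v - -1) = 4 / 4 = 1
  v = -1 + (1) = 0

Answer: 0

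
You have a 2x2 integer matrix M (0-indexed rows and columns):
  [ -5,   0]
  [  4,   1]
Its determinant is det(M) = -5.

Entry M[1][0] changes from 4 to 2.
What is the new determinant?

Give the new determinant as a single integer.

det is linear in row 1: changing M[1][0] by delta changes det by delta * cofactor(1,0).
Cofactor C_10 = (-1)^(1+0) * minor(1,0) = 0
Entry delta = 2 - 4 = -2
Det delta = -2 * 0 = 0
New det = -5 + 0 = -5

Answer: -5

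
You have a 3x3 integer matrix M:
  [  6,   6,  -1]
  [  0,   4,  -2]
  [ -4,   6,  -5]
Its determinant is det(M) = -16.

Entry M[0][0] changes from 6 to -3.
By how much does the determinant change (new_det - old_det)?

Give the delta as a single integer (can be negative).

Answer: 72

Derivation:
Cofactor C_00 = -8
Entry delta = -3 - 6 = -9
Det delta = entry_delta * cofactor = -9 * -8 = 72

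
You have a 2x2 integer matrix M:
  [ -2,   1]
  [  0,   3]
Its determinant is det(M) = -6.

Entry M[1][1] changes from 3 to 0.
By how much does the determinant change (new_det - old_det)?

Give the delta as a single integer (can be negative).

Cofactor C_11 = -2
Entry delta = 0 - 3 = -3
Det delta = entry_delta * cofactor = -3 * -2 = 6

Answer: 6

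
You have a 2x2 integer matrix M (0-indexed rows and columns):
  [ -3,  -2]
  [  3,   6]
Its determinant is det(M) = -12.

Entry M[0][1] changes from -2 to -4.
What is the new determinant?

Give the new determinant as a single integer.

Answer: -6

Derivation:
det is linear in row 0: changing M[0][1] by delta changes det by delta * cofactor(0,1).
Cofactor C_01 = (-1)^(0+1) * minor(0,1) = -3
Entry delta = -4 - -2 = -2
Det delta = -2 * -3 = 6
New det = -12 + 6 = -6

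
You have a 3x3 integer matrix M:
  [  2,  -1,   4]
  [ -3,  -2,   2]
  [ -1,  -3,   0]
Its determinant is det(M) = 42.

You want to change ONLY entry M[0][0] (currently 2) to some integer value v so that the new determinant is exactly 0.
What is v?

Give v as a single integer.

Answer: -5

Derivation:
det is linear in entry M[0][0]: det = old_det + (v - 2) * C_00
Cofactor C_00 = 6
Want det = 0: 42 + (v - 2) * 6 = 0
  (v - 2) = -42 / 6 = -7
  v = 2 + (-7) = -5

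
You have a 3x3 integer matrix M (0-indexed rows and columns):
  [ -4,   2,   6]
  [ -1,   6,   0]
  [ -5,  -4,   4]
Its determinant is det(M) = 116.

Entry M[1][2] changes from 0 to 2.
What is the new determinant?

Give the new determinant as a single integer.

det is linear in row 1: changing M[1][2] by delta changes det by delta * cofactor(1,2).
Cofactor C_12 = (-1)^(1+2) * minor(1,2) = -26
Entry delta = 2 - 0 = 2
Det delta = 2 * -26 = -52
New det = 116 + -52 = 64

Answer: 64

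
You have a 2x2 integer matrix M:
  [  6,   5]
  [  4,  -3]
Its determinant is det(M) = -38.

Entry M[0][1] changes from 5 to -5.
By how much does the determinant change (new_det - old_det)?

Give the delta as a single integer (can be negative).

Cofactor C_01 = -4
Entry delta = -5 - 5 = -10
Det delta = entry_delta * cofactor = -10 * -4 = 40

Answer: 40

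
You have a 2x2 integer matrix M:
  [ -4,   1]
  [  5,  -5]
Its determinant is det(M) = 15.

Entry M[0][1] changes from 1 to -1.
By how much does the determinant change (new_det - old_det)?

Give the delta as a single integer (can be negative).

Cofactor C_01 = -5
Entry delta = -1 - 1 = -2
Det delta = entry_delta * cofactor = -2 * -5 = 10

Answer: 10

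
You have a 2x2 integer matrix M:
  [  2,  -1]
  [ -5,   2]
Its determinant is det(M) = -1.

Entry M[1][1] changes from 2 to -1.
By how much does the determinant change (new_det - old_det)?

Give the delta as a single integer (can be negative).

Answer: -6

Derivation:
Cofactor C_11 = 2
Entry delta = -1 - 2 = -3
Det delta = entry_delta * cofactor = -3 * 2 = -6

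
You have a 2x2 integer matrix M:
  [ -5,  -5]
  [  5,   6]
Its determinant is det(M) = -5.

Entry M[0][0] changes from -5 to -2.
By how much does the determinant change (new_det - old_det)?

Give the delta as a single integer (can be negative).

Answer: 18

Derivation:
Cofactor C_00 = 6
Entry delta = -2 - -5 = 3
Det delta = entry_delta * cofactor = 3 * 6 = 18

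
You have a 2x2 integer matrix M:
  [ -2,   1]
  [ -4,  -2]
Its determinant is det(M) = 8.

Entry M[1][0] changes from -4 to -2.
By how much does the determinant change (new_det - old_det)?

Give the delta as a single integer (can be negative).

Cofactor C_10 = -1
Entry delta = -2 - -4 = 2
Det delta = entry_delta * cofactor = 2 * -1 = -2

Answer: -2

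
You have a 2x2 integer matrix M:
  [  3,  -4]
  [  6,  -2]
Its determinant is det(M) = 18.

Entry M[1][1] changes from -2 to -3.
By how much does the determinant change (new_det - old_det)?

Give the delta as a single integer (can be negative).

Cofactor C_11 = 3
Entry delta = -3 - -2 = -1
Det delta = entry_delta * cofactor = -1 * 3 = -3

Answer: -3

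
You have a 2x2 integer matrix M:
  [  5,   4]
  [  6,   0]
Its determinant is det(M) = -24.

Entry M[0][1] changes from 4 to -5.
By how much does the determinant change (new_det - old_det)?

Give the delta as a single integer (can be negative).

Answer: 54

Derivation:
Cofactor C_01 = -6
Entry delta = -5 - 4 = -9
Det delta = entry_delta * cofactor = -9 * -6 = 54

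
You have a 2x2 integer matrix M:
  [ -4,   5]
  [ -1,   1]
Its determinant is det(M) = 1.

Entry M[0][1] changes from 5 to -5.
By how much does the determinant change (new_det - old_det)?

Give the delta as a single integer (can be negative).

Answer: -10

Derivation:
Cofactor C_01 = 1
Entry delta = -5 - 5 = -10
Det delta = entry_delta * cofactor = -10 * 1 = -10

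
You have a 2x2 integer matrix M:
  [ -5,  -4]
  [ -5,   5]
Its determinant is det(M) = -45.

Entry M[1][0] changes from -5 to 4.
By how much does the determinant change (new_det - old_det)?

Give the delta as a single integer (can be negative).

Cofactor C_10 = 4
Entry delta = 4 - -5 = 9
Det delta = entry_delta * cofactor = 9 * 4 = 36

Answer: 36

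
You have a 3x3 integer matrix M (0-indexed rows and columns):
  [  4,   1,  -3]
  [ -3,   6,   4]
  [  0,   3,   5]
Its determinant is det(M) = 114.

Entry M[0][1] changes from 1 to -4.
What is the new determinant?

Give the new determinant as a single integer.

det is linear in row 0: changing M[0][1] by delta changes det by delta * cofactor(0,1).
Cofactor C_01 = (-1)^(0+1) * minor(0,1) = 15
Entry delta = -4 - 1 = -5
Det delta = -5 * 15 = -75
New det = 114 + -75 = 39

Answer: 39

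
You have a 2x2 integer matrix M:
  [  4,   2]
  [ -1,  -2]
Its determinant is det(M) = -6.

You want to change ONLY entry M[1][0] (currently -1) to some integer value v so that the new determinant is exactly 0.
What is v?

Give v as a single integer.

Answer: -4

Derivation:
det is linear in entry M[1][0]: det = old_det + (v - -1) * C_10
Cofactor C_10 = -2
Want det = 0: -6 + (v - -1) * -2 = 0
  (v - -1) = 6 / -2 = -3
  v = -1 + (-3) = -4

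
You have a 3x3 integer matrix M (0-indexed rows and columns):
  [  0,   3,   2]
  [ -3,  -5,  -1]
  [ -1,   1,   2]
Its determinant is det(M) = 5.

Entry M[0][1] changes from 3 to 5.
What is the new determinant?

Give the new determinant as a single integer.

Answer: 19

Derivation:
det is linear in row 0: changing M[0][1] by delta changes det by delta * cofactor(0,1).
Cofactor C_01 = (-1)^(0+1) * minor(0,1) = 7
Entry delta = 5 - 3 = 2
Det delta = 2 * 7 = 14
New det = 5 + 14 = 19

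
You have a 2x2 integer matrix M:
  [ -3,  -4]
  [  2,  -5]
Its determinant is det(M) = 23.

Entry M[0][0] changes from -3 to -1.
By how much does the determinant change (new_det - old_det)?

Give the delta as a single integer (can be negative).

Cofactor C_00 = -5
Entry delta = -1 - -3 = 2
Det delta = entry_delta * cofactor = 2 * -5 = -10

Answer: -10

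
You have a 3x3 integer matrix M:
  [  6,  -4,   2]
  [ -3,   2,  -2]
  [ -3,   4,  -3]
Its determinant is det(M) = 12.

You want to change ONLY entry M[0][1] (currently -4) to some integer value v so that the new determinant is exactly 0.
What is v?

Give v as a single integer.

Answer: 0

Derivation:
det is linear in entry M[0][1]: det = old_det + (v - -4) * C_01
Cofactor C_01 = -3
Want det = 0: 12 + (v - -4) * -3 = 0
  (v - -4) = -12 / -3 = 4
  v = -4 + (4) = 0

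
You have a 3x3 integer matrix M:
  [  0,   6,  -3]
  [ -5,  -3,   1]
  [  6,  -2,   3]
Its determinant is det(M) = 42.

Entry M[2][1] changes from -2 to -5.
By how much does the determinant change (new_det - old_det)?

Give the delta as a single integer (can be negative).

Cofactor C_21 = 15
Entry delta = -5 - -2 = -3
Det delta = entry_delta * cofactor = -3 * 15 = -45

Answer: -45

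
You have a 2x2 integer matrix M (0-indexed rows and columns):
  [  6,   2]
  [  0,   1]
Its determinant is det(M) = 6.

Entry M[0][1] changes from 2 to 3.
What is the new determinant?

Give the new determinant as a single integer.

det is linear in row 0: changing M[0][1] by delta changes det by delta * cofactor(0,1).
Cofactor C_01 = (-1)^(0+1) * minor(0,1) = 0
Entry delta = 3 - 2 = 1
Det delta = 1 * 0 = 0
New det = 6 + 0 = 6

Answer: 6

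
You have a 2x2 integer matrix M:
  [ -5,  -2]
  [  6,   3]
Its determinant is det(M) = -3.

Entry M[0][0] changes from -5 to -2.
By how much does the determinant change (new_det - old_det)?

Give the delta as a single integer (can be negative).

Cofactor C_00 = 3
Entry delta = -2 - -5 = 3
Det delta = entry_delta * cofactor = 3 * 3 = 9

Answer: 9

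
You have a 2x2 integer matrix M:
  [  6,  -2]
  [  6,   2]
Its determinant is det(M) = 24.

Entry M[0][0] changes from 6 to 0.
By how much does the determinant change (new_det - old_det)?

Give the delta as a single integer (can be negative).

Cofactor C_00 = 2
Entry delta = 0 - 6 = -6
Det delta = entry_delta * cofactor = -6 * 2 = -12

Answer: -12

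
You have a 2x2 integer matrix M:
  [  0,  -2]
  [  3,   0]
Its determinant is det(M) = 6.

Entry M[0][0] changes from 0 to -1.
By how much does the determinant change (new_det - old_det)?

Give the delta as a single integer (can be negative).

Cofactor C_00 = 0
Entry delta = -1 - 0 = -1
Det delta = entry_delta * cofactor = -1 * 0 = 0

Answer: 0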